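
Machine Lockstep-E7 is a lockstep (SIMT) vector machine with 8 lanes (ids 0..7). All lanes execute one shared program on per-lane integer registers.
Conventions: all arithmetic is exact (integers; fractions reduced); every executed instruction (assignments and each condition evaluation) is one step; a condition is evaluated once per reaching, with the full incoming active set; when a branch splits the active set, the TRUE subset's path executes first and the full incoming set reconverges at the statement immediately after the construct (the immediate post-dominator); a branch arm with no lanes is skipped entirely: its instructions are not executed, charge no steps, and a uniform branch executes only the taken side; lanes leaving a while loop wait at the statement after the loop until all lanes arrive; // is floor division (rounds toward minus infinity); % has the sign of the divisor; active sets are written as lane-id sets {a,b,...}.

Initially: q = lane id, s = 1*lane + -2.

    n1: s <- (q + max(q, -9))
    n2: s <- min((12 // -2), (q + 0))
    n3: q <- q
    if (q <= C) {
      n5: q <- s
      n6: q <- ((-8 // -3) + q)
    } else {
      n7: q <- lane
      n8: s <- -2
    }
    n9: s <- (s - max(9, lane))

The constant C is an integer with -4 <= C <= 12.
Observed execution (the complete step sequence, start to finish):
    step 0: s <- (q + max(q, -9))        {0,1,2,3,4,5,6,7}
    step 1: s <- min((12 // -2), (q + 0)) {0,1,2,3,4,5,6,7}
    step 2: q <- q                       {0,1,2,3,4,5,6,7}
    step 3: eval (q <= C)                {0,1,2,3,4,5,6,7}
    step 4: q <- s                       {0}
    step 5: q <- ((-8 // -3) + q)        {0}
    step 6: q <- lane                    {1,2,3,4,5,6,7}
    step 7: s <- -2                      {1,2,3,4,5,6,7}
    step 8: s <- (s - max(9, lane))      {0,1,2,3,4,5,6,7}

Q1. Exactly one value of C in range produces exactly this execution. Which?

Answer: C = 0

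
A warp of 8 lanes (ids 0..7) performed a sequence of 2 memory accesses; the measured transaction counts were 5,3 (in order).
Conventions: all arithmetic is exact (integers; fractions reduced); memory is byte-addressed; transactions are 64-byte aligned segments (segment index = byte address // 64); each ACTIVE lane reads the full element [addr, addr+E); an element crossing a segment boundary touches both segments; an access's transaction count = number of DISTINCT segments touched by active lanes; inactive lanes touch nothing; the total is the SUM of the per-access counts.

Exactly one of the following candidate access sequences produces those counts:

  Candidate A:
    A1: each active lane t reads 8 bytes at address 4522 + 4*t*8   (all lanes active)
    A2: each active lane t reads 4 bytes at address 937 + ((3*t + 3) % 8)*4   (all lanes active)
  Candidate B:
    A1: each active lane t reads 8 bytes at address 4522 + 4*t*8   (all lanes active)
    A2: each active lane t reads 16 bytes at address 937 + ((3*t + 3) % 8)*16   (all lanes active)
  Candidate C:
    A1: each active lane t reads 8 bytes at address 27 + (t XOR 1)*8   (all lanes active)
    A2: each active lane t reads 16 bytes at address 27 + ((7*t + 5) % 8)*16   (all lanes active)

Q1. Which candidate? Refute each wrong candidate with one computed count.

A: A2 gives 2 transactions, not 3
C: A1 gives 2 transactions, not 5
B: all counts match (5,3)

Answer: B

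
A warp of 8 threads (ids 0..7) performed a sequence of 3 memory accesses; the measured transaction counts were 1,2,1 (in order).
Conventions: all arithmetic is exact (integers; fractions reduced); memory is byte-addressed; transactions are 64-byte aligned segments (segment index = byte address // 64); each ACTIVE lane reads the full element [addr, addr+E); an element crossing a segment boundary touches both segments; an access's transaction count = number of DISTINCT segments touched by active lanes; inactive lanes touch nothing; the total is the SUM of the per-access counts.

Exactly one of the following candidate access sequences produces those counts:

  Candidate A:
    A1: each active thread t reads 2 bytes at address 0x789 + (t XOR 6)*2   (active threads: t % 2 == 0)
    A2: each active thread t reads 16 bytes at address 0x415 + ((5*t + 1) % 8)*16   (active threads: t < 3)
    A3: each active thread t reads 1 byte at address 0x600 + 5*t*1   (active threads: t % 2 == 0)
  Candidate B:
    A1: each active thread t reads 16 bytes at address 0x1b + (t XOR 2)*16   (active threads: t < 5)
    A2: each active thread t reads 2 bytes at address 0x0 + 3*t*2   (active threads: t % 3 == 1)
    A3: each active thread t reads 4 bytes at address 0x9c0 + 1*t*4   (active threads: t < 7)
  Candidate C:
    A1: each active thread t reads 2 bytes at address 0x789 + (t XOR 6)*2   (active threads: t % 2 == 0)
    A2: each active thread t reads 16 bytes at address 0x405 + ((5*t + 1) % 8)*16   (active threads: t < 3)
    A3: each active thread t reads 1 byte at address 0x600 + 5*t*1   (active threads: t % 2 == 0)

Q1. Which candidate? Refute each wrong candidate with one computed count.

A: A2 gives 3 transactions, not 2
B: A1 gives 3 transactions, not 1
C: all counts match (1,2,1)

Answer: C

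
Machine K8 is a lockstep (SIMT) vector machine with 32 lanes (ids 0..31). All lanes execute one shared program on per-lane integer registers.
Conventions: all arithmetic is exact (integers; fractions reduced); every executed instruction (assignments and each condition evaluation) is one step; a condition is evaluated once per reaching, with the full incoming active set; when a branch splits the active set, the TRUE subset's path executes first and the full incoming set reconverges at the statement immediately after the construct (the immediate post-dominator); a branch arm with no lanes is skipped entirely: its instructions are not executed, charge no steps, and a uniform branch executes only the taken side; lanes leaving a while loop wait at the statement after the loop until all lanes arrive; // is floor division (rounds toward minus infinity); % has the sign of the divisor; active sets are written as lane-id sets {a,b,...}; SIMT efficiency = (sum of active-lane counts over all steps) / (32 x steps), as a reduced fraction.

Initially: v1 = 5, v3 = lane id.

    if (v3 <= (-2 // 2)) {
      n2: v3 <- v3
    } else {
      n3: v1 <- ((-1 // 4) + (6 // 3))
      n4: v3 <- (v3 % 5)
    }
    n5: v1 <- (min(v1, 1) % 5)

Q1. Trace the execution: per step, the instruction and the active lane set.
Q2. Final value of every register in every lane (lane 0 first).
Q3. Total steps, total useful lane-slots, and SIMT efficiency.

step 0: eval (v3 <= (-2 // 2))       {0,1,2,3,4,5,6,7,8,9,10,11,12,13,14,15,16,17,18,19,20,21,22,23,24,25,26,27,28,29,30,31}
step 1: v1 <- ((-1 // 4) + (6 // 3)) {0,1,2,3,4,5,6,7,8,9,10,11,12,13,14,15,16,17,18,19,20,21,22,23,24,25,26,27,28,29,30,31}
step 2: v3 <- (v3 % 5)               {0,1,2,3,4,5,6,7,8,9,10,11,12,13,14,15,16,17,18,19,20,21,22,23,24,25,26,27,28,29,30,31}
step 3: v1 <- (min(v1, 1) % 5)       {0,1,2,3,4,5,6,7,8,9,10,11,12,13,14,15,16,17,18,19,20,21,22,23,24,25,26,27,28,29,30,31}

Answer: 4 steps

v1: 1,1,1,1,1,1,1,1,1,1,1,1,1,1,1,1,1,1,1,1,1,1,1,1,1,1,1,1,1,1,1,1
v3: 0,1,2,3,4,0,1,2,3,4,0,1,2,3,4,0,1,2,3,4,0,1,2,3,4,0,1,2,3,4,0,1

steps = 4; useful = 128; efficiency = 128/128 = 1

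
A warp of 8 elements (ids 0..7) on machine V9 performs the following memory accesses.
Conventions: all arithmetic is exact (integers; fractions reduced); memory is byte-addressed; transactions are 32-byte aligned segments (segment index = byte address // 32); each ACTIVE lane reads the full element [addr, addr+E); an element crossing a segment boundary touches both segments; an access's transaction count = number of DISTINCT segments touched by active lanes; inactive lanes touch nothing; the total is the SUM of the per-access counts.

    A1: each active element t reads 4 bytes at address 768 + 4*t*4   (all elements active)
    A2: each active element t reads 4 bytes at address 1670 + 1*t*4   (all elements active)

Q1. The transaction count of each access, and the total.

A1: 4 transactions
A2: 2 transactions

Answer: 4,2; total 6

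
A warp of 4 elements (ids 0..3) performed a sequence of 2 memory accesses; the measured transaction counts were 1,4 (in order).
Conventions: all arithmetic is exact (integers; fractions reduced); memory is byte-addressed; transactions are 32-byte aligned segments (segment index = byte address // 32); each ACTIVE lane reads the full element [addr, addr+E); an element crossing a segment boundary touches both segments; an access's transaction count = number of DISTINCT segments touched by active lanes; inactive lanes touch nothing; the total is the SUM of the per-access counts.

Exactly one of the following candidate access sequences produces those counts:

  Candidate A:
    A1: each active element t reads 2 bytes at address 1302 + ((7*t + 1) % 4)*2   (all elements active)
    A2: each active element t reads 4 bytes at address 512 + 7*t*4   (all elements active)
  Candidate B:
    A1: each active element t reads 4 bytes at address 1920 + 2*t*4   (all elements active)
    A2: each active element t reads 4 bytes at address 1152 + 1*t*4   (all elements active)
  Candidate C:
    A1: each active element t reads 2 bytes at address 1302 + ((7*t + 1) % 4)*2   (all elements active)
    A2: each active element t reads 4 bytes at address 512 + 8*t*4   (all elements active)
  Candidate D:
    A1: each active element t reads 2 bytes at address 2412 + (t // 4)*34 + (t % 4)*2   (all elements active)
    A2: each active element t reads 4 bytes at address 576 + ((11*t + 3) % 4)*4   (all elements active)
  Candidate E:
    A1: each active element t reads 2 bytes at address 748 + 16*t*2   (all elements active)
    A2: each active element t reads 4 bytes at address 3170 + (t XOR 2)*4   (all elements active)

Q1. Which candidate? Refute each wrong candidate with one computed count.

A: A2 gives 3 transactions, not 4
B: A2 gives 1 transaction, not 4
D: A2 gives 1 transaction, not 4
E: A1 gives 4 transactions, not 1
C: all counts match (1,4)

Answer: C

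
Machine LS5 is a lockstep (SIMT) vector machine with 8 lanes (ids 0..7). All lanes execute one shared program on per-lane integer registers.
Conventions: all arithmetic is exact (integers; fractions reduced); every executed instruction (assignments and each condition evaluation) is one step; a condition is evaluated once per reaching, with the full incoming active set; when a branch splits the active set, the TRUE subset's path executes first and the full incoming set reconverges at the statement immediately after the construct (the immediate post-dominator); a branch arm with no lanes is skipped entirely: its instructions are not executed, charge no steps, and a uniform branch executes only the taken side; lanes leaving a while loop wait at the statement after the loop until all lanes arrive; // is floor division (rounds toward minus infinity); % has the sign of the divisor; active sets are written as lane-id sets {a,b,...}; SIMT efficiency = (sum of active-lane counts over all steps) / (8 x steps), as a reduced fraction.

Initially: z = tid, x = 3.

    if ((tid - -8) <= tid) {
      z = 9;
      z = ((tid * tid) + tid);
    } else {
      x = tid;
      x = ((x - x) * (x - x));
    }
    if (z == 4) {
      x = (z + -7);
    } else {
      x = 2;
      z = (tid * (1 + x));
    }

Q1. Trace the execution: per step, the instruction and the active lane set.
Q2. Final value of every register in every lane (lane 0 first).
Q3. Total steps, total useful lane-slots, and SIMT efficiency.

step 0: eval ((tid - -8) <= tid)     {0,1,2,3,4,5,6,7}
step 1: x <- tid                     {0,1,2,3,4,5,6,7}
step 2: x <- ((x - x) * (x - x))     {0,1,2,3,4,5,6,7}
step 3: eval (z == 4)                {0,1,2,3,4,5,6,7}
step 4: x <- (z + -7)                {4}
step 5: x <- 2                       {0,1,2,3,5,6,7}
step 6: z <- (tid * (1 + x))         {0,1,2,3,5,6,7}

Answer: 7 steps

z: 0,3,6,9,4,15,18,21
x: 2,2,2,2,-3,2,2,2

steps = 7; useful = 47; efficiency = 47/56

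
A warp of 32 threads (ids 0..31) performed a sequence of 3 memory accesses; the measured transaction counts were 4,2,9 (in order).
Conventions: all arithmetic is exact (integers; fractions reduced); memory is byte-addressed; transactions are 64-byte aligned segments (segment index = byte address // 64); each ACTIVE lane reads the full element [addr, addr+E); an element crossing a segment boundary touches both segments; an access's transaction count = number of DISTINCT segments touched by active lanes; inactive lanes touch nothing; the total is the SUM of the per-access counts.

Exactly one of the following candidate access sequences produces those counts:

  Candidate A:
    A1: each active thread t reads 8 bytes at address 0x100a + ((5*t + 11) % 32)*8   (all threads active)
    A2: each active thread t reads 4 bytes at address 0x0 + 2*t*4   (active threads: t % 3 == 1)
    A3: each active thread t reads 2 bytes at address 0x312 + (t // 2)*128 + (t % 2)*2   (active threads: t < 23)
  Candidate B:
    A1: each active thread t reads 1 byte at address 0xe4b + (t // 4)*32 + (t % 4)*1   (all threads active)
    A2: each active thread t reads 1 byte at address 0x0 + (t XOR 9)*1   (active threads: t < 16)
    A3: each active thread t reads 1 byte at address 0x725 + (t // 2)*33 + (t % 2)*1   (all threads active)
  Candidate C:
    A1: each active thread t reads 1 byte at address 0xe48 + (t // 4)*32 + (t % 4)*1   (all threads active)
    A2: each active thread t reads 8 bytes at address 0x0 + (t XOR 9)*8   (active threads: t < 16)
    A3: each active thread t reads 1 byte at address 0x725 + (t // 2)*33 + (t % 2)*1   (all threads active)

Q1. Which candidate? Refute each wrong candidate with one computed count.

A: A1 gives 5 transactions, not 4
B: A2 gives 1 transaction, not 2
C: all counts match (4,2,9)

Answer: C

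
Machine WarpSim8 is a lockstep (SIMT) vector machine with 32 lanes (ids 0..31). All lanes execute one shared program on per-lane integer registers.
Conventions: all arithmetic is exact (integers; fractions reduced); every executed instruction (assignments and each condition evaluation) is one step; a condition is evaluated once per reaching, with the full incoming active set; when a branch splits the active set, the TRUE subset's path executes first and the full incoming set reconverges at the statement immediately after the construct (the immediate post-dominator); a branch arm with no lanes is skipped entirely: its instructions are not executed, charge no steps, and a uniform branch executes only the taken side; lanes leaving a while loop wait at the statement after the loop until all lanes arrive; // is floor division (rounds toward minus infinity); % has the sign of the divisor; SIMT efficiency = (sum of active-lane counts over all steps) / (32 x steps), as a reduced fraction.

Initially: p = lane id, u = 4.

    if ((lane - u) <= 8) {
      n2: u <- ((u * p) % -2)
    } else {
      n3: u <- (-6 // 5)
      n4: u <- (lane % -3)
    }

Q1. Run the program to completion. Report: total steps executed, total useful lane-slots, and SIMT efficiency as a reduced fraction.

Answer: 4 steps, 83 useful, 83/128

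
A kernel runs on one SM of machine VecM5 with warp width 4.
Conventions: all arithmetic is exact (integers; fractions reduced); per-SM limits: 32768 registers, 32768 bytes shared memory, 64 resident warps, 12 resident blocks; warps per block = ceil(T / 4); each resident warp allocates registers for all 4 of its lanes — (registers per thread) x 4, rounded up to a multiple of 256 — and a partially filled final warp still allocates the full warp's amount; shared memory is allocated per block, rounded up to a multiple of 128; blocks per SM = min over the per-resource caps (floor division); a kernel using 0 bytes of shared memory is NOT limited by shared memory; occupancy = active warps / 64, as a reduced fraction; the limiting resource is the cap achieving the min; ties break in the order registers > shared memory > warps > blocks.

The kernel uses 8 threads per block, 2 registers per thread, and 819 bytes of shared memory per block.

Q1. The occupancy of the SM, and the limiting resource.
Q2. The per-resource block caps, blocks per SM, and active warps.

Answer: occupancy 3/8, limited by blocks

registers: 64 blocks
shared memory: 36 blocks
warps: 32 blocks
blocks: 12 blocks

Answer: 12 blocks, 24 active warps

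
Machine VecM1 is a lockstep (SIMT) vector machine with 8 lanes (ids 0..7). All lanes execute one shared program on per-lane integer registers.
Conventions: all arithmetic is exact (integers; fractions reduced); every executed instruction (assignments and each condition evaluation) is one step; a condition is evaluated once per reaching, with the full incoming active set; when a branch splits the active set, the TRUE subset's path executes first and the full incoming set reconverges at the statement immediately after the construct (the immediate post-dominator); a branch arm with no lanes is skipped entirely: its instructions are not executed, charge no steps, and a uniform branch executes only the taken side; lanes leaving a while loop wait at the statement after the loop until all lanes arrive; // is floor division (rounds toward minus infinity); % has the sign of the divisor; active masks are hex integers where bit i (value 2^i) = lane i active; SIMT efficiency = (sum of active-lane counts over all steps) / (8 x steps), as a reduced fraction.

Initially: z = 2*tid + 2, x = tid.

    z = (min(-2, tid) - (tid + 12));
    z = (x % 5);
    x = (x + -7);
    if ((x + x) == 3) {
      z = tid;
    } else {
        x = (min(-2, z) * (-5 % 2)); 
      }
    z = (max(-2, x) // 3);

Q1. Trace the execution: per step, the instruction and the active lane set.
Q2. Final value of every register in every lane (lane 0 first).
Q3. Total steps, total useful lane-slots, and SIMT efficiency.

step 0: z <- (min(-2, tid) - (tid + 12)) 0xff
step 1: z <- (x % 5)                 0xff
step 2: x <- (x + -7)                0xff
step 3: eval ((x + x) == 3)          0xff
step 4: x <- (min(-2, z) * (-5 % 2)) 0xff
step 5: z <- (max(-2, x) // 3)       0xff

Answer: 6 steps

z: -1,-1,-1,-1,-1,-1,-1,-1
x: -2,-2,-2,-2,-2,-2,-2,-2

steps = 6; useful = 48; efficiency = 48/48 = 1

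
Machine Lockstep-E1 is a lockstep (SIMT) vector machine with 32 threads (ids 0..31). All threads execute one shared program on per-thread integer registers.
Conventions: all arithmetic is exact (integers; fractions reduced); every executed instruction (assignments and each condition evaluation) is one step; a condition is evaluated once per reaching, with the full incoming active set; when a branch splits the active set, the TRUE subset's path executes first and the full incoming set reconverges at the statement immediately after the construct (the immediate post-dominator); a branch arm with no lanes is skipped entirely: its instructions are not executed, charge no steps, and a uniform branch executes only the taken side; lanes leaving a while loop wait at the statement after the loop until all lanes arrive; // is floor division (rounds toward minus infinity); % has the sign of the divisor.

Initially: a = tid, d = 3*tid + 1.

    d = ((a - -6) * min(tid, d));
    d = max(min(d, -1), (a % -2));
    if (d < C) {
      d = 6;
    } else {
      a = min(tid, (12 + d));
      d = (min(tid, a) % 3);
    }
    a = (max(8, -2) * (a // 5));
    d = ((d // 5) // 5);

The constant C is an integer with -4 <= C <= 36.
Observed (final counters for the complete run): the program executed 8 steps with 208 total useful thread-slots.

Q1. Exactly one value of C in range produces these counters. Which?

Answer: C = 0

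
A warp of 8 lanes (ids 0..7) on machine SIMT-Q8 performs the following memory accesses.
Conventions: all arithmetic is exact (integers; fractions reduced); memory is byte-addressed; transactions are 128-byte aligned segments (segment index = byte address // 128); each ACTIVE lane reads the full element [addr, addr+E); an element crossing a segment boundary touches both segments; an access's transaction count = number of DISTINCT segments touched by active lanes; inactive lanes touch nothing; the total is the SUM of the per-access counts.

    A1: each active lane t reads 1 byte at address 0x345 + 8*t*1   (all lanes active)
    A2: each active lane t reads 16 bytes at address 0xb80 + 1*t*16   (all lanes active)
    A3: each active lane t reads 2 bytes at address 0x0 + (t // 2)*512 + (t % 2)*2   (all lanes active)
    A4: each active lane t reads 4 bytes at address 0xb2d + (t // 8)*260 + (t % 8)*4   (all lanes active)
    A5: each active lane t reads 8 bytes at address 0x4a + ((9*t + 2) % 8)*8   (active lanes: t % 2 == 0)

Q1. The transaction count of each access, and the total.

A1: 1 transaction
A2: 1 transaction
A3: 4 transactions
A4: 1 transaction
A5: 2 transactions

Answer: 1,1,4,1,2; total 9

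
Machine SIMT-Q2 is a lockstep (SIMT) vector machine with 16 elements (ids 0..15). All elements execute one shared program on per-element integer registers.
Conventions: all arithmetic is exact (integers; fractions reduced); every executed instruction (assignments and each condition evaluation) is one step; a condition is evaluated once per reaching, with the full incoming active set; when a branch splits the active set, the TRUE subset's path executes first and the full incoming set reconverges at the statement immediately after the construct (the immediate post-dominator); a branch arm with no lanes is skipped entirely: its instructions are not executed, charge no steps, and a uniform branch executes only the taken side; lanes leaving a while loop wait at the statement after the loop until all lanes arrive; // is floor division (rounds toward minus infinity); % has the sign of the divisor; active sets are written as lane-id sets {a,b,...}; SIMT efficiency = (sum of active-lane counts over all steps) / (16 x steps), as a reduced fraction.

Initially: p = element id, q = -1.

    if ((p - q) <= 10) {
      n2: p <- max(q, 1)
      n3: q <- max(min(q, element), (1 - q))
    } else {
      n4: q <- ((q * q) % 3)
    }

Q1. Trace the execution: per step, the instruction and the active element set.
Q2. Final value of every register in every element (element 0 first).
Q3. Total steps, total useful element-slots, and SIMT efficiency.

step 0: eval ((p - q) <= 10)         {0,1,2,3,4,5,6,7,8,9,10,11,12,13,14,15}
step 1: p <- max(q, 1)               {0,1,2,3,4,5,6,7,8,9}
step 2: q <- max(min(q, element), (1 - q)) {0,1,2,3,4,5,6,7,8,9}
step 3: q <- ((q * q) % 3)           {10,11,12,13,14,15}

Answer: 4 steps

p: 1,1,1,1,1,1,1,1,1,1,10,11,12,13,14,15
q: 2,2,2,2,2,2,2,2,2,2,1,1,1,1,1,1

steps = 4; useful = 42; efficiency = 42/64 = 21/32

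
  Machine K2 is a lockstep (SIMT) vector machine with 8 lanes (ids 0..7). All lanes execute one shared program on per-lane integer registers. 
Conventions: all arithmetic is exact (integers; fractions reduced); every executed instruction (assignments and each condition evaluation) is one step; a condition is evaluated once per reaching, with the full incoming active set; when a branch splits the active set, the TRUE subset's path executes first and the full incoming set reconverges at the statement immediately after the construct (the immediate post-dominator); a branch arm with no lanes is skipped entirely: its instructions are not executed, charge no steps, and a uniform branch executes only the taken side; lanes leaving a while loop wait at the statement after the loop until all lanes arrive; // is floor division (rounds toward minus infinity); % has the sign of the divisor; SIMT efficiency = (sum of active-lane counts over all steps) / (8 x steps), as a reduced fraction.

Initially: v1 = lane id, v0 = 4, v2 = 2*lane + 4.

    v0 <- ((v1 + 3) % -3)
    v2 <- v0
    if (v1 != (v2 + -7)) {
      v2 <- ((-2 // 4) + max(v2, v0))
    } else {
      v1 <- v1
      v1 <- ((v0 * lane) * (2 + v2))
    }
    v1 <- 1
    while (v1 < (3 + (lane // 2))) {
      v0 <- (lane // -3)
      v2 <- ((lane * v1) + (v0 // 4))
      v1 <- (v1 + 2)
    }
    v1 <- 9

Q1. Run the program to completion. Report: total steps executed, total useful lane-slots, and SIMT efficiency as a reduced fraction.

Answer: 19 steps, 120 useful, 15/19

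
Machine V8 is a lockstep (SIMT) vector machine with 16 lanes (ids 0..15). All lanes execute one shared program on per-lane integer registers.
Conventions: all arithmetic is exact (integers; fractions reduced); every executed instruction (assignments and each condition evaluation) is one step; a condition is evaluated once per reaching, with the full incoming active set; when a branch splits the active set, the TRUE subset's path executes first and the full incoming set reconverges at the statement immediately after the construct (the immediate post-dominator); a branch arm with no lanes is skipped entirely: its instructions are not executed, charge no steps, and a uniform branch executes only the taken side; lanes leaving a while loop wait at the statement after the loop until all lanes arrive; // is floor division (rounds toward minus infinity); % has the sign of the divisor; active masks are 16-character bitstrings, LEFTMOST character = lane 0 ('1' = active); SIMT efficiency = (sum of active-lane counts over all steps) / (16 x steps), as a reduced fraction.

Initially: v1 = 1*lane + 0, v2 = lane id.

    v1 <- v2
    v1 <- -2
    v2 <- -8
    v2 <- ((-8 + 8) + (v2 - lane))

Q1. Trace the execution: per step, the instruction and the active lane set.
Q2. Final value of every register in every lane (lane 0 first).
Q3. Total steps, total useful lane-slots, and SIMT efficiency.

step 0: v1 <- v2                     1111111111111111
step 1: v1 <- -2                     1111111111111111
step 2: v2 <- -8                     1111111111111111
step 3: v2 <- ((-8 + 8) + (v2 - lane)) 1111111111111111

Answer: 4 steps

v1: -2,-2,-2,-2,-2,-2,-2,-2,-2,-2,-2,-2,-2,-2,-2,-2
v2: -8,-9,-10,-11,-12,-13,-14,-15,-16,-17,-18,-19,-20,-21,-22,-23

steps = 4; useful = 64; efficiency = 64/64 = 1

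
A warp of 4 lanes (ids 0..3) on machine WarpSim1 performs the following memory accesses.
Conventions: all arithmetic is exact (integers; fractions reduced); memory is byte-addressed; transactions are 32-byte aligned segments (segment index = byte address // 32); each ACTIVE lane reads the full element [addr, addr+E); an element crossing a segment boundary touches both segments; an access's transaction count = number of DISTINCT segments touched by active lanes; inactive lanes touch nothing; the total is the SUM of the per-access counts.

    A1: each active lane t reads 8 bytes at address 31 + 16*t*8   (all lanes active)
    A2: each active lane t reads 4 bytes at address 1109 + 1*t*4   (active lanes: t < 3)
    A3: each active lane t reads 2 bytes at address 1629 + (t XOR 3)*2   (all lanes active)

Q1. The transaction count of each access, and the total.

A1: 8 transactions
A2: 2 transactions
A3: 2 transactions

Answer: 8,2,2; total 12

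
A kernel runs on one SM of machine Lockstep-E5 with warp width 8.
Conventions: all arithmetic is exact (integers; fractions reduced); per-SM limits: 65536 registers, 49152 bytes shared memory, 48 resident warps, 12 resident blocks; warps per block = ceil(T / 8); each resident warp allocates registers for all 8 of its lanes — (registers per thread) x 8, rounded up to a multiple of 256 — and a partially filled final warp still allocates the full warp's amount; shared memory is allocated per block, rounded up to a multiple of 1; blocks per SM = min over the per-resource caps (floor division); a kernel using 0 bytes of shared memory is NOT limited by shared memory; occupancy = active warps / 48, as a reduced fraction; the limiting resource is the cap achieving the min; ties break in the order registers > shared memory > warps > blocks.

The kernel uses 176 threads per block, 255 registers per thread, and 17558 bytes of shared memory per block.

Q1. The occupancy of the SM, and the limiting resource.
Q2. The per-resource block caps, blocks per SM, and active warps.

Answer: occupancy 11/24, limited by registers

registers: 1 block
shared memory: 2 blocks
warps: 2 blocks
blocks: 12 blocks

Answer: 1 block, 22 active warps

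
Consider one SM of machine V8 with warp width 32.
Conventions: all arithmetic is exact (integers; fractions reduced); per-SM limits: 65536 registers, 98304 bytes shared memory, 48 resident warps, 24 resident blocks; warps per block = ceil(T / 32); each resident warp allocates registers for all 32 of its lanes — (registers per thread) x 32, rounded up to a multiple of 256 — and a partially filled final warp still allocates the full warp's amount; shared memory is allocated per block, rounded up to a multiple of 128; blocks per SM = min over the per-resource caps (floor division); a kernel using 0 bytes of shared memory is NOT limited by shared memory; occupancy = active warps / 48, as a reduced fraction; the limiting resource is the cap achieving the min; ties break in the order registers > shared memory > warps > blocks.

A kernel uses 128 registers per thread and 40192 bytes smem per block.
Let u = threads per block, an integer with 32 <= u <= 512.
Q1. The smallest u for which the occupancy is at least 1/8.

Answer: u = 65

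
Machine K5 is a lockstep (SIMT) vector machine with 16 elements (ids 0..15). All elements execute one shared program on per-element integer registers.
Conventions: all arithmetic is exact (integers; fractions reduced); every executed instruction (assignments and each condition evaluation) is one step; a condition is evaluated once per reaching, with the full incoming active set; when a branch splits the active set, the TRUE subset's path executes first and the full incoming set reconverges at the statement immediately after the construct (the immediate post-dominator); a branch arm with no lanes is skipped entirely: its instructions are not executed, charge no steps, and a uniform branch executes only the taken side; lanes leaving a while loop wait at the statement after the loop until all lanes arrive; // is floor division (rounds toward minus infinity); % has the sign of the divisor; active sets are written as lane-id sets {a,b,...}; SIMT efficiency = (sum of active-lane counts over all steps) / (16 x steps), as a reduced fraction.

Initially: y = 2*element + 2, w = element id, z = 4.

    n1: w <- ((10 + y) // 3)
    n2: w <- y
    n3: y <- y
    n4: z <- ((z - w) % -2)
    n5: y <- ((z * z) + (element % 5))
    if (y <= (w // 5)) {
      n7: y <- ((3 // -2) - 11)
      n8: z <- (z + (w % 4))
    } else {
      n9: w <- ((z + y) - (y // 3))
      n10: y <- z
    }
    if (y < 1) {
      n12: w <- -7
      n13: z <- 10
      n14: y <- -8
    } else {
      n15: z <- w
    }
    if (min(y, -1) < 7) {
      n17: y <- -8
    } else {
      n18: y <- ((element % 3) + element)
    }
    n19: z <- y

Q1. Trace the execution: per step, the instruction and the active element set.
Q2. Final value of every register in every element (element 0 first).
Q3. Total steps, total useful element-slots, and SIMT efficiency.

step 0: w <- ((10 + y) // 3)         {0,1,2,3,4,5,6,7,8,9,10,11,12,13,14,15}
step 1: w <- y                       {0,1,2,3,4,5,6,7,8,9,10,11,12,13,14,15}
step 2: y <- y                       {0,1,2,3,4,5,6,7,8,9,10,11,12,13,14,15}
step 3: z <- ((z - w) % -2)          {0,1,2,3,4,5,6,7,8,9,10,11,12,13,14,15}
step 4: y <- ((z * z) + (element % 5)) {0,1,2,3,4,5,6,7,8,9,10,11,12,13,14,15}
step 5: eval (y <= (w // 5))         {0,1,2,3,4,5,6,7,8,9,10,11,12,13,14,15}
step 6: y <- ((3 // -2) - 11)        {0,5,6,7,8,9,10,11,12,13,14,15}
step 7: z <- (z + (w % 4))           {0,5,6,7,8,9,10,11,12,13,14,15}
step 8: w <- ((z + y) - (y // 3))    {1,2,3,4}
step 9: y <- z                       {1,2,3,4}
step 10: eval (y < 1)                 {0,1,2,3,4,5,6,7,8,9,10,11,12,13,14,15}
step 11: w <- -7                      {0,1,2,3,4,5,6,7,8,9,10,11,12,13,14,15}
step 12: z <- 10                      {0,1,2,3,4,5,6,7,8,9,10,11,12,13,14,15}
step 13: y <- -8                      {0,1,2,3,4,5,6,7,8,9,10,11,12,13,14,15}
step 14: eval (min(y, -1) < 7)        {0,1,2,3,4,5,6,7,8,9,10,11,12,13,14,15}
step 15: y <- -8                      {0,1,2,3,4,5,6,7,8,9,10,11,12,13,14,15}
step 16: z <- y                       {0,1,2,3,4,5,6,7,8,9,10,11,12,13,14,15}

Answer: 17 steps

y: -8,-8,-8,-8,-8,-8,-8,-8,-8,-8,-8,-8,-8,-8,-8,-8
w: -7,-7,-7,-7,-7,-7,-7,-7,-7,-7,-7,-7,-7,-7,-7,-7
z: -8,-8,-8,-8,-8,-8,-8,-8,-8,-8,-8,-8,-8,-8,-8,-8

steps = 17; useful = 240; efficiency = 240/272 = 15/17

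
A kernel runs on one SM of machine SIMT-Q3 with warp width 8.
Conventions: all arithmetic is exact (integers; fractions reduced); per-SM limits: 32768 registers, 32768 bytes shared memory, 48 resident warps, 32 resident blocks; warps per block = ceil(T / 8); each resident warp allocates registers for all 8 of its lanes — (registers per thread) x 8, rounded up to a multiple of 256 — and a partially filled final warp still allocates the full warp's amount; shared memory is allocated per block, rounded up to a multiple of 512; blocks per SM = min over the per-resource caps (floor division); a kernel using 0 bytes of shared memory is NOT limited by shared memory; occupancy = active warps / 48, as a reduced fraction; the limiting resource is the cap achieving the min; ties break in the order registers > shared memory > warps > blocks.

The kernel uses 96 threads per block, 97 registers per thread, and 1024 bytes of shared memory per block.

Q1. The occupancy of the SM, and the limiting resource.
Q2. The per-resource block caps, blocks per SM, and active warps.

Answer: occupancy 1/2, limited by registers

registers: 2 blocks
shared memory: 32 blocks
warps: 4 blocks
blocks: 32 blocks

Answer: 2 blocks, 24 active warps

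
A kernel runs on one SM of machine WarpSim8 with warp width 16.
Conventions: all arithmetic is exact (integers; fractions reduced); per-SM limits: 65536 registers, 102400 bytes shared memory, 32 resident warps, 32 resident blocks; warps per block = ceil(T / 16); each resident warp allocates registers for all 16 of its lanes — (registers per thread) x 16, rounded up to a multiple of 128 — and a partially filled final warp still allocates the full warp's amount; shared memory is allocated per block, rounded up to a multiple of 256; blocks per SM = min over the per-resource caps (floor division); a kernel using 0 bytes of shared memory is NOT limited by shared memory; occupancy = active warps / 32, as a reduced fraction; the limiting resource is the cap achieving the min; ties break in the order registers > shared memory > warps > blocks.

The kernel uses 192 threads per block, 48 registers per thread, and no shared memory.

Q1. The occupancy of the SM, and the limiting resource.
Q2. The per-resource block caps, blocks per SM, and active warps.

Answer: occupancy 3/4, limited by warps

registers: 7 blocks
shared memory: no limit (kernel uses none)
warps: 2 blocks
blocks: 32 blocks

Answer: 2 blocks, 24 active warps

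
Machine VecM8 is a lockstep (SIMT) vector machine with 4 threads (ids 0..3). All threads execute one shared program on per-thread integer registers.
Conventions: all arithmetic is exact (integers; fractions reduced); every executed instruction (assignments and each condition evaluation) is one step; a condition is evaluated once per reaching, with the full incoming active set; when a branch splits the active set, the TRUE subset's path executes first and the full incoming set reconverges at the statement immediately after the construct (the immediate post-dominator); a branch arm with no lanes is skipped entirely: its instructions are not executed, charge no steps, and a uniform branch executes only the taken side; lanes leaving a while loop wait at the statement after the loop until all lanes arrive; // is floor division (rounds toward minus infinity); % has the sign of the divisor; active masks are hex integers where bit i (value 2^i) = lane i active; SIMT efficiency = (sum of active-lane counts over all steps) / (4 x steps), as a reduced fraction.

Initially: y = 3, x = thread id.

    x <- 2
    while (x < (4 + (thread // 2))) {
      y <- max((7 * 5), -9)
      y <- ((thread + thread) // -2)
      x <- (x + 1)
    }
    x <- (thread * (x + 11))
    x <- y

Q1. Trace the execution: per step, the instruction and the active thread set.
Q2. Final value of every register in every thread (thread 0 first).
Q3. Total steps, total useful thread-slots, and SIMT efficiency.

step 0: x <- 2                       0xf
step 1: eval (x < (4 + (thread // 2))) 0xf
step 2: y <- max((7 * 5), -9)        0xf
step 3: y <- ((thread + thread) // -2) 0xf
step 4: x <- (x + 1)                 0xf
step 5: eval (x < (4 + (thread // 2))) 0xf
step 6: y <- max((7 * 5), -9)        0xf
step 7: y <- ((thread + thread) // -2) 0xf
step 8: x <- (x + 1)                 0xf
step 9: eval (x < (4 + (thread // 2))) 0xf
step 10: y <- max((7 * 5), -9)        0xc
step 11: y <- ((thread + thread) // -2) 0xc
step 12: x <- (x + 1)                 0xc
step 13: eval (x < (4 + (thread // 2))) 0xc
step 14: x <- (thread * (x + 11))     0xf
step 15: x <- y                       0xf

Answer: 16 steps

y: 0,-1,-2,-3
x: 0,-1,-2,-3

steps = 16; useful = 56; efficiency = 56/64 = 7/8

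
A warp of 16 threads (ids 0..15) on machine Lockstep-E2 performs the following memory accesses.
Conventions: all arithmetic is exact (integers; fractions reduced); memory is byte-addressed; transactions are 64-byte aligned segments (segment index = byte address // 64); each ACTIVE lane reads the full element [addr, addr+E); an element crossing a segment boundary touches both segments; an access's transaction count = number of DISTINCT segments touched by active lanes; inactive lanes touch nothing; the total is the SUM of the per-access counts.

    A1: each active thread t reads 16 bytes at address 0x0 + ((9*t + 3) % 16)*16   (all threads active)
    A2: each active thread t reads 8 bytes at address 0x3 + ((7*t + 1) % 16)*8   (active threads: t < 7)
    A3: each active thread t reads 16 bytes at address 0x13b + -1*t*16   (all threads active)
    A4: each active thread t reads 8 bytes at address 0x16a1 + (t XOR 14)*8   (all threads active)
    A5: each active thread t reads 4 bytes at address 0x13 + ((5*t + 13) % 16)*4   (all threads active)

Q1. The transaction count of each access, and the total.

A1: 4 transactions
A2: 3 transactions
A3: 5 transactions
A4: 3 transactions
A5: 2 transactions

Answer: 4,3,5,3,2; total 17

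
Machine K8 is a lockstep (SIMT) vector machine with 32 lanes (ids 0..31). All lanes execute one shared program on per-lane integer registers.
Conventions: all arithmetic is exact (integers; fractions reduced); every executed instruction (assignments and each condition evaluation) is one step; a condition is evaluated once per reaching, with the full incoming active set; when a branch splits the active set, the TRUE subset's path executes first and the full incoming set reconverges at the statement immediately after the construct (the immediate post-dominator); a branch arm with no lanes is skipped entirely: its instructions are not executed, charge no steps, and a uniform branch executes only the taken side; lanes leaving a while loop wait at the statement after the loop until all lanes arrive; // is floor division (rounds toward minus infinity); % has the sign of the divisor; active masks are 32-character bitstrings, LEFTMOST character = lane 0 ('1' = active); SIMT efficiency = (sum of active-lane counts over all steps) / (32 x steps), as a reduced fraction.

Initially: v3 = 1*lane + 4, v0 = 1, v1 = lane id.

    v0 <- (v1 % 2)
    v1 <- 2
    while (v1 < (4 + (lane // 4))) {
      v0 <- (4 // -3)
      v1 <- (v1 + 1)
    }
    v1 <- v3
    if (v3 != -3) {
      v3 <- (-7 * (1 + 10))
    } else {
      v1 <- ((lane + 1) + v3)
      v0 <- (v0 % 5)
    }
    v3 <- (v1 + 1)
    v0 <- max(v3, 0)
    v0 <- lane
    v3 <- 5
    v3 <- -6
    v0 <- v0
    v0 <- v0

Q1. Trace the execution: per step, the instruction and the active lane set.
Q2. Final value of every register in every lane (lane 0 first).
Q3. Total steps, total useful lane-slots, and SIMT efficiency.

step 0: v0 <- (v1 % 2)               11111111111111111111111111111111
step 1: v1 <- 2                      11111111111111111111111111111111
step 2: eval (v1 < (4 + (lane // 4))) 11111111111111111111111111111111
step 3: v0 <- (4 // -3)              11111111111111111111111111111111
step 4: v1 <- (v1 + 1)               11111111111111111111111111111111
step 5: eval (v1 < (4 + (lane // 4))) 11111111111111111111111111111111
step 6: v0 <- (4 // -3)              11111111111111111111111111111111
step 7: v1 <- (v1 + 1)               11111111111111111111111111111111
step 8: eval (v1 < (4 + (lane // 4))) 11111111111111111111111111111111
step 9: v0 <- (4 // -3)              00001111111111111111111111111111
step 10: v1 <- (v1 + 1)               00001111111111111111111111111111
step 11: eval (v1 < (4 + (lane // 4))) 00001111111111111111111111111111
step 12: v0 <- (4 // -3)              00000000111111111111111111111111
step 13: v1 <- (v1 + 1)               00000000111111111111111111111111
step 14: eval (v1 < (4 + (lane // 4))) 00000000111111111111111111111111
step 15: v0 <- (4 // -3)              00000000000011111111111111111111
step 16: v1 <- (v1 + 1)               00000000000011111111111111111111
step 17: eval (v1 < (4 + (lane // 4))) 00000000000011111111111111111111
step 18: v0 <- (4 // -3)              00000000000000001111111111111111
step 19: v1 <- (v1 + 1)               00000000000000001111111111111111
step 20: eval (v1 < (4 + (lane // 4))) 00000000000000001111111111111111
step 21: v0 <- (4 // -3)              00000000000000000000111111111111
step 22: v1 <- (v1 + 1)               00000000000000000000111111111111
step 23: eval (v1 < (4 + (lane // 4))) 00000000000000000000111111111111
step 24: v0 <- (4 // -3)              00000000000000000000000011111111
step 25: v1 <- (v1 + 1)               00000000000000000000000011111111
step 26: eval (v1 < (4 + (lane // 4))) 00000000000000000000000011111111
step 27: v0 <- (4 // -3)              00000000000000000000000000001111
step 28: v1 <- (v1 + 1)               00000000000000000000000000001111
step 29: eval (v1 < (4 + (lane // 4))) 00000000000000000000000000001111
step 30: v1 <- v3                     11111111111111111111111111111111
step 31: eval (v3 != -3)              11111111111111111111111111111111
step 32: v3 <- (-7 * (1 + 10))        11111111111111111111111111111111
step 33: v3 <- (v1 + 1)               11111111111111111111111111111111
step 34: v0 <- max(v3, 0)             11111111111111111111111111111111
step 35: v0 <- lane                   11111111111111111111111111111111
step 36: v3 <- 5                      11111111111111111111111111111111
step 37: v3 <- -6                     11111111111111111111111111111111
step 38: v0 <- v0                     11111111111111111111111111111111
step 39: v0 <- v0                     11111111111111111111111111111111

Answer: 40 steps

v3: -6,-6,-6,-6,-6,-6,-6,-6,-6,-6,-6,-6,-6,-6,-6,-6,-6,-6,-6,-6,-6,-6,-6,-6,-6,-6,-6,-6,-6,-6,-6,-6
v0: 0,1,2,3,4,5,6,7,8,9,10,11,12,13,14,15,16,17,18,19,20,21,22,23,24,25,26,27,28,29,30,31
v1: 4,5,6,7,8,9,10,11,12,13,14,15,16,17,18,19,20,21,22,23,24,25,26,27,28,29,30,31,32,33,34,35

steps = 40; useful = 944; efficiency = 944/1280 = 59/80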